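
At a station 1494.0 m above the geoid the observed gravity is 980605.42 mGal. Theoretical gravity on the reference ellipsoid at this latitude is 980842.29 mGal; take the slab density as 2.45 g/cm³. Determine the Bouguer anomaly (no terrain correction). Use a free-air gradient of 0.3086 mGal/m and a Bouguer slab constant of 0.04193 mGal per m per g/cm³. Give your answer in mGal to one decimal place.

Free-air correction = 0.3086 × 1494.0 = 461.05 mGal
Free-air anomaly = 980605.42 − 980842.29 + (461.05) = 224.18 mGal
Bouguer slab correction = 0.04193 × 2.45 × 1494.0 = 153.48 mGal
Simple Bouguer anomaly = 224.18 − (153.48) = 70.70 mGal

70.7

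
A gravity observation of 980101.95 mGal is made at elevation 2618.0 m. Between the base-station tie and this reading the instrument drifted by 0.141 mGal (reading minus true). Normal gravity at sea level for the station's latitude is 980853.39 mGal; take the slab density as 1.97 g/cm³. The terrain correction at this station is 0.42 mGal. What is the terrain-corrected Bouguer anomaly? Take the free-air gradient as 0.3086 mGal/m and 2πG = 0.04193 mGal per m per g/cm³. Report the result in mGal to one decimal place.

-159.5

Drift-corrected reading = 980101.95 − (0.141) = 980101.809 mGal
Free-air correction = 0.3086 × 2618.0 = 807.91 mGal
Free-air anomaly = 980101.809 − 980853.39 + (807.91) = 56.329 mGal
Bouguer slab correction = 0.04193 × 1.97 × 2618.0 = 216.25 mGal
Simple Bouguer anomaly = 56.329 − (216.25) = -159.921 mGal
Complete Bouguer anomaly = -159.921 + 0.42 = -159.501 mGal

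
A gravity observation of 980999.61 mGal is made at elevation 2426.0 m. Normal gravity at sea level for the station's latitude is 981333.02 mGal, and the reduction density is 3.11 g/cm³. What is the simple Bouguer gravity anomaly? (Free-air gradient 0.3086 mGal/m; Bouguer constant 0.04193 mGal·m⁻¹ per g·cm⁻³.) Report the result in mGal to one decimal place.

Free-air correction = 0.3086 × 2426.0 = 748.66 mGal
Free-air anomaly = 980999.61 − 981333.02 + (748.66) = 415.25 mGal
Bouguer slab correction = 0.04193 × 3.11 × 2426.0 = 316.36 mGal
Simple Bouguer anomaly = 415.25 − (316.36) = 98.89 mGal

98.9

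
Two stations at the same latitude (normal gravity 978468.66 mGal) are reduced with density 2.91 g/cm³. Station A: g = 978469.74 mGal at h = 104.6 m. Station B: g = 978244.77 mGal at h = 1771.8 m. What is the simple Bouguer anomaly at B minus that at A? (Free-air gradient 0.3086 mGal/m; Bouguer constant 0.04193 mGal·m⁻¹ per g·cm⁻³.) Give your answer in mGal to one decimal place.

Δg_SB(A) = 978469.74 − 978468.66 + 0.3086×104.6 − 0.04193×2.91×104.6 = 20.60 mGal
Δg_SB(B) = 978244.77 − 978468.66 + 0.3086×1771.8 − 0.04193×2.91×1771.8 = 106.70 mGal
Difference = 106.70 − (20.60) = 86.10 mGal

86.1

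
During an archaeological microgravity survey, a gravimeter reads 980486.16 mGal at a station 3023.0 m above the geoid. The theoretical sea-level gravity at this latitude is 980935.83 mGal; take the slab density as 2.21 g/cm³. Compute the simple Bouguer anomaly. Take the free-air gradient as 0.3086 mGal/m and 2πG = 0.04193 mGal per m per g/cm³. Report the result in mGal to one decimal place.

Free-air correction = 0.3086 × 3023.0 = 932.90 mGal
Free-air anomaly = 980486.16 − 980935.83 + (932.90) = 483.23 mGal
Bouguer slab correction = 0.04193 × 2.21 × 3023.0 = 280.13 mGal
Simple Bouguer anomaly = 483.23 − (280.13) = 203.10 mGal

203.1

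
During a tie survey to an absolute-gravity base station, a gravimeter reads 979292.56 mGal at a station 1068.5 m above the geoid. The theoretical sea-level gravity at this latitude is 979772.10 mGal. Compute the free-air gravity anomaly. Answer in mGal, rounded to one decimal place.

-149.8

Free-air correction = 0.3086 × 1068.5 = 329.74 mGal
Free-air anomaly = 979292.56 − 979772.10 + (329.74) = -149.80 mGal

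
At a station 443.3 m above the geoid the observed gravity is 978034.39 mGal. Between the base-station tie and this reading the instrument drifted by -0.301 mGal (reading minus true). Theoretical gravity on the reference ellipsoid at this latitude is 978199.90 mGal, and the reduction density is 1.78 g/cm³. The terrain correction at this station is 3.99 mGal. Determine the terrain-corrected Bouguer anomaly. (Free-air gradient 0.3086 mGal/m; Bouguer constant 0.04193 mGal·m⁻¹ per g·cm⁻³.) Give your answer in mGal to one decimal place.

Drift-corrected reading = 978034.39 − (-0.301) = 978034.691 mGal
Free-air correction = 0.3086 × 443.3 = 136.80 mGal
Free-air anomaly = 978034.691 − 978199.90 + (136.80) = -28.409 mGal
Bouguer slab correction = 0.04193 × 1.78 × 443.3 = 33.09 mGal
Simple Bouguer anomaly = -28.409 − (33.09) = -61.499 mGal
Complete Bouguer anomaly = -61.499 + 3.99 = -57.509 mGal

-57.5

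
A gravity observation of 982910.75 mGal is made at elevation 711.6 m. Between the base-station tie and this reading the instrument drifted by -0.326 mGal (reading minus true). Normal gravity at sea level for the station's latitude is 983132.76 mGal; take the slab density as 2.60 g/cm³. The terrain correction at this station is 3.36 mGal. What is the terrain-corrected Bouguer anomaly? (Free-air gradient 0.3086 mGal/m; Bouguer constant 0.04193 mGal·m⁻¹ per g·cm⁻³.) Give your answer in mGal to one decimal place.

Drift-corrected reading = 982910.75 − (-0.326) = 982911.076 mGal
Free-air correction = 0.3086 × 711.6 = 219.60 mGal
Free-air anomaly = 982911.076 − 983132.76 + (219.60) = -2.084 mGal
Bouguer slab correction = 0.04193 × 2.60 × 711.6 = 77.58 mGal
Simple Bouguer anomaly = -2.084 − (77.58) = -79.664 mGal
Complete Bouguer anomaly = -79.664 + 3.36 = -76.304 mGal

-76.3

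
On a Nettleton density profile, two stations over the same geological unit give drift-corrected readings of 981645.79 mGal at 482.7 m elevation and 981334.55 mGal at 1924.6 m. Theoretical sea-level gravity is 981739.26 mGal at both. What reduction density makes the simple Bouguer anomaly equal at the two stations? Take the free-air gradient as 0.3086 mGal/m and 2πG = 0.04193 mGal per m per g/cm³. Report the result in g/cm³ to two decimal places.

Δg_obs = 981334.55 − 981645.79 = -311.24 mGal over Δh = 1924.6 − 482.7 = 1441.9 m
Equal Bouguer anomalies ⇒ Δg_obs + (0.3086 − 0.04193ρ)·Δh = 0
0.3086 − 0.04193ρ = −Δg_obs/Δh = 0.21585
ρ = (0.3086 − 0.21585) / 0.04193 = 2.21 g/cm³

2.21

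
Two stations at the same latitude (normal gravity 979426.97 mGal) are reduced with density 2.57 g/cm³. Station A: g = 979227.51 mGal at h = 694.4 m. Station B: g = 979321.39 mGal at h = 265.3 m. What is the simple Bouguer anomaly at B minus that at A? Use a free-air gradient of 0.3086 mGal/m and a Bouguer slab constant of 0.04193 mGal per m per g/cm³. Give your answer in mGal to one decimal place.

7.7

Δg_SB(A) = 979227.51 − 979426.97 + 0.3086×694.4 − 0.04193×2.57×694.4 = -60.00 mGal
Δg_SB(B) = 979321.39 − 979426.97 + 0.3086×265.3 − 0.04193×2.57×265.3 = -52.30 mGal
Difference = -52.30 − (-60.00) = 7.70 mGal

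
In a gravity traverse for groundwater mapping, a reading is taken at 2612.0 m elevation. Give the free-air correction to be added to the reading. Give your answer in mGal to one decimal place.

806.1

Free-air correction = 0.3086 × 2612.0 = 806.1 mGal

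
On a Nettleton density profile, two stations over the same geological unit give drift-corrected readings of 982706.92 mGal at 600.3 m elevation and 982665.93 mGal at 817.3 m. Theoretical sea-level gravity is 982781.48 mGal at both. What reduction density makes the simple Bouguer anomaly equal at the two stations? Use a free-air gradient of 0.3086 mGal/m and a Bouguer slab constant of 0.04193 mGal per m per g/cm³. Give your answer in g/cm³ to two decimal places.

Δg_obs = 982665.93 − 982706.92 = -40.99 mGal over Δh = 817.3 − 600.3 = 217.0 m
Equal Bouguer anomalies ⇒ Δg_obs + (0.3086 − 0.04193ρ)·Δh = 0
0.3086 − 0.04193ρ = −Δg_obs/Δh = 0.18889
ρ = (0.3086 − 0.18889) / 0.04193 = 2.85 g/cm³

2.85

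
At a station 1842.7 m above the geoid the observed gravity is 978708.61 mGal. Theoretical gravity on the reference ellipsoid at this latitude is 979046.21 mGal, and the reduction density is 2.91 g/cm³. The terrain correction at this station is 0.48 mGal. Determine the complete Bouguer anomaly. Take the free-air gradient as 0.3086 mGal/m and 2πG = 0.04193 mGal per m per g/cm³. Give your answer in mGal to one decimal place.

Free-air correction = 0.3086 × 1842.7 = 568.66 mGal
Free-air anomaly = 978708.61 − 979046.21 + (568.66) = 231.06 mGal
Bouguer slab correction = 0.04193 × 2.91 × 1842.7 = 224.84 mGal
Simple Bouguer anomaly = 231.06 − (224.84) = 6.22 mGal
Complete Bouguer anomaly = 6.22 + 0.48 = 6.70 mGal

6.7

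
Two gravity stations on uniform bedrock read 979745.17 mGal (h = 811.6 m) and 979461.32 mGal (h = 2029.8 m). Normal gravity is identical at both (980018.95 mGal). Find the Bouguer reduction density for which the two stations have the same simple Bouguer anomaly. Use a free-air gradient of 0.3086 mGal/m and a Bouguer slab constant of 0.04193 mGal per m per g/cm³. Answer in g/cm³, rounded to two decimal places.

Δg_obs = 979461.32 − 979745.17 = -283.85 mGal over Δh = 2029.8 − 811.6 = 1218.2 m
Equal Bouguer anomalies ⇒ Δg_obs + (0.3086 − 0.04193ρ)·Δh = 0
0.3086 − 0.04193ρ = −Δg_obs/Δh = 0.23301
ρ = (0.3086 − 0.23301) / 0.04193 = 1.80 g/cm³

1.80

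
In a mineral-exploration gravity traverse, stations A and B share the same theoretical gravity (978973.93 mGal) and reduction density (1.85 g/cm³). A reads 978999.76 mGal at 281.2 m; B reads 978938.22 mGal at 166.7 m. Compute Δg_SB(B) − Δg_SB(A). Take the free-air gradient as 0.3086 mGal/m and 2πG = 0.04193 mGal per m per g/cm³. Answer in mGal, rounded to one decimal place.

Δg_SB(A) = 978999.76 − 978973.93 + 0.3086×281.2 − 0.04193×1.85×281.2 = 90.80 mGal
Δg_SB(B) = 978938.22 − 978973.93 + 0.3086×166.7 − 0.04193×1.85×166.7 = 2.80 mGal
Difference = 2.80 − (90.80) = -88.00 mGal

-88.0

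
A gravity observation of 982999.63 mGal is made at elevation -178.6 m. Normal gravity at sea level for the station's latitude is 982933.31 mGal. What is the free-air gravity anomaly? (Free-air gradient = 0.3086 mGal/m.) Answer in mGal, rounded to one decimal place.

11.2

Free-air correction = 0.3086 × -178.6 = -55.12 mGal
Free-air anomaly = 982999.63 − 982933.31 + (-55.12) = 11.20 mGal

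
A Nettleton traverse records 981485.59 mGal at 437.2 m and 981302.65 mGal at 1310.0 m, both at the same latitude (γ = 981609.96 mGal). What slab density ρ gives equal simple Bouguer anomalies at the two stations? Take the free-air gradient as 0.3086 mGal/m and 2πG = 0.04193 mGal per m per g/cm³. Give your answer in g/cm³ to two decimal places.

Δg_obs = 981302.65 − 981485.59 = -182.94 mGal over Δh = 1310.0 − 437.2 = 872.8 m
Equal Bouguer anomalies ⇒ Δg_obs + (0.3086 − 0.04193ρ)·Δh = 0
0.3086 − 0.04193ρ = −Δg_obs/Δh = 0.20960
ρ = (0.3086 − 0.20960) / 0.04193 = 2.36 g/cm³

2.36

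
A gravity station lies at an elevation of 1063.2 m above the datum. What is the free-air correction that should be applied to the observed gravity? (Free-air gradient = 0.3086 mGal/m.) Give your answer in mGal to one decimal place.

328.1

Free-air correction = 0.3086 × 1063.2 = 328.1 mGal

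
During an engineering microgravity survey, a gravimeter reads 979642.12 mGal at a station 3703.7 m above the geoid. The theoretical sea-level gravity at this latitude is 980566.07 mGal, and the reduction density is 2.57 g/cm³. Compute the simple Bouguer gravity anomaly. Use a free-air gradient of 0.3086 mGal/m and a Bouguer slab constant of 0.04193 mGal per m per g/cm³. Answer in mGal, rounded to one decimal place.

-180.1

Free-air correction = 0.3086 × 3703.7 = 1142.96 mGal
Free-air anomaly = 979642.12 − 980566.07 + (1142.96) = 219.01 mGal
Bouguer slab correction = 0.04193 × 2.57 × 3703.7 = 399.11 mGal
Simple Bouguer anomaly = 219.01 − (399.11) = -180.10 mGal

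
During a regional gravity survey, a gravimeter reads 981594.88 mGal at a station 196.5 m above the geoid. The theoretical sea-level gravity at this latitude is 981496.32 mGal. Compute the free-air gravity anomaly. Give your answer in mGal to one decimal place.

159.2

Free-air correction = 0.3086 × 196.5 = 60.64 mGal
Free-air anomaly = 981594.88 − 981496.32 + (60.64) = 159.20 mGal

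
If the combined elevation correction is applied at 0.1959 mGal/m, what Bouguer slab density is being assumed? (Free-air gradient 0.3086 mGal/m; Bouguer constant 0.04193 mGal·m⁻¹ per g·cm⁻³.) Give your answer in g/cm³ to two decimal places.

0.1959 = 0.3086 − 0.04193 × ρ
ρ = (0.3086 − 0.1959) / 0.04193 = 2.69 g/cm³

2.69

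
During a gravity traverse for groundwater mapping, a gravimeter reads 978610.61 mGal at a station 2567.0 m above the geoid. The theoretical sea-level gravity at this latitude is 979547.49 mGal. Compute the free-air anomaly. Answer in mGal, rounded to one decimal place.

-144.7

Free-air correction = 0.3086 × 2567.0 = 792.18 mGal
Free-air anomaly = 978610.61 − 979547.49 + (792.18) = -144.70 mGal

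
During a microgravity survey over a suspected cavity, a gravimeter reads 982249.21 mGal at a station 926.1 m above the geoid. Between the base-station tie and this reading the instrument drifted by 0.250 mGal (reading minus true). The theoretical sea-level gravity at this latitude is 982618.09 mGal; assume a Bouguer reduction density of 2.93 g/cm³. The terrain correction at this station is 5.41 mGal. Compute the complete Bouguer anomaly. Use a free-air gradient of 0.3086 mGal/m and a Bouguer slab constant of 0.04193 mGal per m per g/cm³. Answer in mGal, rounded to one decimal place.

-191.7

Drift-corrected reading = 982249.21 − (0.250) = 982248.960 mGal
Free-air correction = 0.3086 × 926.1 = 285.79 mGal
Free-air anomaly = 982248.960 − 982618.09 + (285.79) = -83.340 mGal
Bouguer slab correction = 0.04193 × 2.93 × 926.1 = 113.78 mGal
Simple Bouguer anomaly = -83.340 − (113.78) = -197.120 mGal
Complete Bouguer anomaly = -197.120 + 5.41 = -191.710 mGal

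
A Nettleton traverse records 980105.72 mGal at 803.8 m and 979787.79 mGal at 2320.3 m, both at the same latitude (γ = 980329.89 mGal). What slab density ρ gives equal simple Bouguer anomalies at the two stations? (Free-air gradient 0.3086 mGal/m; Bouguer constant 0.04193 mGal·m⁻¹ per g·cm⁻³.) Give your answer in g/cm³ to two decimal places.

Δg_obs = 979787.79 − 980105.72 = -317.93 mGal over Δh = 2320.3 − 803.8 = 1516.5 m
Equal Bouguer anomalies ⇒ Δg_obs + (0.3086 − 0.04193ρ)·Δh = 0
0.3086 − 0.04193ρ = −Δg_obs/Δh = 0.20965
ρ = (0.3086 − 0.20965) / 0.04193 = 2.36 g/cm³

2.36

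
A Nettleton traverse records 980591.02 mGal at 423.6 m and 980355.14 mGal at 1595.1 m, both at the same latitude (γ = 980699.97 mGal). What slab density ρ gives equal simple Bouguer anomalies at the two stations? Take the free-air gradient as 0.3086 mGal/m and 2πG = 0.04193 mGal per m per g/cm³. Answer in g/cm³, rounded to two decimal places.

2.56

Δg_obs = 980355.14 − 980591.02 = -235.88 mGal over Δh = 1595.1 − 423.6 = 1171.5 m
Equal Bouguer anomalies ⇒ Δg_obs + (0.3086 − 0.04193ρ)·Δh = 0
0.3086 − 0.04193ρ = −Δg_obs/Δh = 0.20135
ρ = (0.3086 − 0.20135) / 0.04193 = 2.56 g/cm³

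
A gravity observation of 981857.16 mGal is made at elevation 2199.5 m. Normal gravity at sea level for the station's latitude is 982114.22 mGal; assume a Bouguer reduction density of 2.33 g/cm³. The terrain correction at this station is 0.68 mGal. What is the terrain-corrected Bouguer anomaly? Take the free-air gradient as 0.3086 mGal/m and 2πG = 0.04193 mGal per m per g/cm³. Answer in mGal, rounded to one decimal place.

207.5

Free-air correction = 0.3086 × 2199.5 = 678.77 mGal
Free-air anomaly = 981857.16 − 982114.22 + (678.77) = 421.71 mGal
Bouguer slab correction = 0.04193 × 2.33 × 2199.5 = 214.88 mGal
Simple Bouguer anomaly = 421.71 − (214.88) = 206.83 mGal
Complete Bouguer anomaly = 206.83 + 0.68 = 207.51 mGal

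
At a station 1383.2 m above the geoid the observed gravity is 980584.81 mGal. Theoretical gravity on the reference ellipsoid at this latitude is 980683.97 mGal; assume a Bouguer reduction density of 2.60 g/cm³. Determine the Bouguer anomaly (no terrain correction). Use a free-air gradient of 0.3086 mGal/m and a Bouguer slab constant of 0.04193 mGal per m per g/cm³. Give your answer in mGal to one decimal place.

176.9

Free-air correction = 0.3086 × 1383.2 = 426.86 mGal
Free-air anomaly = 980584.81 − 980683.97 + (426.86) = 327.70 mGal
Bouguer slab correction = 0.04193 × 2.60 × 1383.2 = 150.79 mGal
Simple Bouguer anomaly = 327.70 − (150.79) = 176.91 mGal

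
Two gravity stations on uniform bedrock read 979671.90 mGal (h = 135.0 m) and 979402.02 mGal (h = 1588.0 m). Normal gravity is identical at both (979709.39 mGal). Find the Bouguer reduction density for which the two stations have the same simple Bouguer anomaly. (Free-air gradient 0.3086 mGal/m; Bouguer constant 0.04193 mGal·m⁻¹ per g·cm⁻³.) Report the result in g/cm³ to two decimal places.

Δg_obs = 979402.02 − 979671.90 = -269.88 mGal over Δh = 1588.0 − 135.0 = 1453.0 m
Equal Bouguer anomalies ⇒ Δg_obs + (0.3086 − 0.04193ρ)·Δh = 0
0.3086 − 0.04193ρ = −Δg_obs/Δh = 0.18574
ρ = (0.3086 − 0.18574) / 0.04193 = 2.93 g/cm³

2.93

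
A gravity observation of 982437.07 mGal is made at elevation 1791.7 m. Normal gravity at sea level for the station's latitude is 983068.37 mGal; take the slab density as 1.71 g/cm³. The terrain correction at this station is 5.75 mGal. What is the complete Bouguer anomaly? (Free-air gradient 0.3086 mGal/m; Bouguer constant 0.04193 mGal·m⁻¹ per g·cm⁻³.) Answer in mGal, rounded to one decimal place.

Free-air correction = 0.3086 × 1791.7 = 552.92 mGal
Free-air anomaly = 982437.07 − 983068.37 + (552.92) = -78.38 mGal
Bouguer slab correction = 0.04193 × 1.71 × 1791.7 = 128.47 mGal
Simple Bouguer anomaly = -78.38 − (128.47) = -206.85 mGal
Complete Bouguer anomaly = -206.85 + 5.75 = -201.10 mGal

-201.1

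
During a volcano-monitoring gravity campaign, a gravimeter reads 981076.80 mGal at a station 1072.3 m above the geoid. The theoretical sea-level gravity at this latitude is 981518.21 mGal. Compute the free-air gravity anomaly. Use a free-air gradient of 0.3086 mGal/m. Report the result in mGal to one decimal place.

Free-air correction = 0.3086 × 1072.3 = 330.91 mGal
Free-air anomaly = 981076.80 − 981518.21 + (330.91) = -110.50 mGal

-110.5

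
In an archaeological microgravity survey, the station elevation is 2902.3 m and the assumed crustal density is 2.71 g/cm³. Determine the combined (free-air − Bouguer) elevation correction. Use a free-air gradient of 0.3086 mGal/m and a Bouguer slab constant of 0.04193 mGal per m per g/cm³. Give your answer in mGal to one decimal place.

Combined gradient = 0.3086 − 0.04193 × 2.71 = 0.1949697 mGal/m
Combined elevation correction = 0.1949697 × 2902.3 = 565.9 mGal

565.9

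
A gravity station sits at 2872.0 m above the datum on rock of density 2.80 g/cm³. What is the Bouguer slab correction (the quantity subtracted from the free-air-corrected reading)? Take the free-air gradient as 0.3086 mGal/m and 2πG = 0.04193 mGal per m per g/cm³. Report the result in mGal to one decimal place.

337.2

Bouguer slab correction = 0.04193 × 2.80 × 2872.0 = 337.2 mGal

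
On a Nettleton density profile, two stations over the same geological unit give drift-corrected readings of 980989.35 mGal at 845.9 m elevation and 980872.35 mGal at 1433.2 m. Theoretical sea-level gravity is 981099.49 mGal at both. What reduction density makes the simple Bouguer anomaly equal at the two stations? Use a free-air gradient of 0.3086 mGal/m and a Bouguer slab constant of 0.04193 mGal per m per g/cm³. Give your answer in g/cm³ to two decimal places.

Δg_obs = 980872.35 − 980989.35 = -117.00 mGal over Δh = 1433.2 − 845.9 = 587.3 m
Equal Bouguer anomalies ⇒ Δg_obs + (0.3086 − 0.04193ρ)·Δh = 0
0.3086 − 0.04193ρ = −Δg_obs/Δh = 0.19922
ρ = (0.3086 − 0.19922) / 0.04193 = 2.61 g/cm³

2.61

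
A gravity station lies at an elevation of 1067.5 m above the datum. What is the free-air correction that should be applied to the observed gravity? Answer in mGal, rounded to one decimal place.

Free-air correction = 0.3086 × 1067.5 = 329.4 mGal

329.4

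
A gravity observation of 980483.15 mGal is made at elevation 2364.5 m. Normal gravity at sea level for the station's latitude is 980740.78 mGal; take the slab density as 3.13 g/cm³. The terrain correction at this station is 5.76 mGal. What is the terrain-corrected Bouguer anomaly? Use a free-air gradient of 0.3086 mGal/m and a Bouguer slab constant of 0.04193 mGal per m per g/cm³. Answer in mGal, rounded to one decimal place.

Free-air correction = 0.3086 × 2364.5 = 729.68 mGal
Free-air anomaly = 980483.15 − 980740.78 + (729.68) = 472.05 mGal
Bouguer slab correction = 0.04193 × 3.13 × 2364.5 = 310.32 mGal
Simple Bouguer anomaly = 472.05 − (310.32) = 161.73 mGal
Complete Bouguer anomaly = 161.73 + 5.76 = 167.49 mGal

167.5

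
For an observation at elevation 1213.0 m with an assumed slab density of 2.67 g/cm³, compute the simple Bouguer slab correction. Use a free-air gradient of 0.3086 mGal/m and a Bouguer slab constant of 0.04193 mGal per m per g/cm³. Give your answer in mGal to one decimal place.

Bouguer slab correction = 0.04193 × 2.67 × 1213.0 = 135.8 mGal

135.8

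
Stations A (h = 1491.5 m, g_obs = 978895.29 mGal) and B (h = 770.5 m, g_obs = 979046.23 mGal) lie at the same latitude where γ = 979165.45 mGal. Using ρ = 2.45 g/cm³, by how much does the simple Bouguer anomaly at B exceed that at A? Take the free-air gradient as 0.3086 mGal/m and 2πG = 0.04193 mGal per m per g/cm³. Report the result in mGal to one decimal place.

2.5

Δg_SB(A) = 978895.29 − 979165.45 + 0.3086×1491.5 − 0.04193×2.45×1491.5 = 36.90 mGal
Δg_SB(B) = 979046.23 − 979165.45 + 0.3086×770.5 − 0.04193×2.45×770.5 = 39.40 mGal
Difference = 39.40 − (36.90) = 2.50 mGal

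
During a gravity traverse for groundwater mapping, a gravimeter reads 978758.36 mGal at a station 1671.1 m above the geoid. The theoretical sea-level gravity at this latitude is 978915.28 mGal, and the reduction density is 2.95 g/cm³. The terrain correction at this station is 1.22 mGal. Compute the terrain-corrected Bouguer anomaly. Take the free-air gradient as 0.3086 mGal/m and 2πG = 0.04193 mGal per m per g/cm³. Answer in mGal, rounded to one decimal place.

Free-air correction = 0.3086 × 1671.1 = 515.70 mGal
Free-air anomaly = 978758.36 − 978915.28 + (515.70) = 358.78 mGal
Bouguer slab correction = 0.04193 × 2.95 × 1671.1 = 206.70 mGal
Simple Bouguer anomaly = 358.78 − (206.70) = 152.08 mGal
Complete Bouguer anomaly = 152.08 + 1.22 = 153.30 mGal

153.3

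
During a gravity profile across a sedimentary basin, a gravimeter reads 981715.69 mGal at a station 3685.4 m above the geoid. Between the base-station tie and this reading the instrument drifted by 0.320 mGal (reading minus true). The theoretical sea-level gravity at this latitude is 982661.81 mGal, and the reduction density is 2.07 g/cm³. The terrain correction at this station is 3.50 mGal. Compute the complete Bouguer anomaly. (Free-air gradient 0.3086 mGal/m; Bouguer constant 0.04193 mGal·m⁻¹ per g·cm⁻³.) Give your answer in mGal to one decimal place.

Drift-corrected reading = 981715.69 − (0.320) = 981715.370 mGal
Free-air correction = 0.3086 × 3685.4 = 1137.31 mGal
Free-air anomaly = 981715.370 − 982661.81 + (1137.31) = 190.870 mGal
Bouguer slab correction = 0.04193 × 2.07 × 3685.4 = 319.87 mGal
Simple Bouguer anomaly = 190.870 − (319.87) = -129.000 mGal
Complete Bouguer anomaly = -129.000 + 3.50 = -125.500 mGal

-125.5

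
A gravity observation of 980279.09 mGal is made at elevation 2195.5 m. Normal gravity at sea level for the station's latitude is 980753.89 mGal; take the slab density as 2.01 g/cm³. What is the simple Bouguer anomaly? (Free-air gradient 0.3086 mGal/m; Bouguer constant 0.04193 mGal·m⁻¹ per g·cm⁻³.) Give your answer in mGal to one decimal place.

17.7

Free-air correction = 0.3086 × 2195.5 = 677.53 mGal
Free-air anomaly = 980279.09 − 980753.89 + (677.53) = 202.73 mGal
Bouguer slab correction = 0.04193 × 2.01 × 2195.5 = 185.04 mGal
Simple Bouguer anomaly = 202.73 − (185.04) = 17.69 mGal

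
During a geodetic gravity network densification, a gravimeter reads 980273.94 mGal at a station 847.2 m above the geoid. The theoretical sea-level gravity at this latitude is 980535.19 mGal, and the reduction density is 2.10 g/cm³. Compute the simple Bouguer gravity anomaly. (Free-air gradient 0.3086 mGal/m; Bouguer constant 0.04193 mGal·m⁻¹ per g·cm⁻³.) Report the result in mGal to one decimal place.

-74.4

Free-air correction = 0.3086 × 847.2 = 261.45 mGal
Free-air anomaly = 980273.94 − 980535.19 + (261.45) = 0.20 mGal
Bouguer slab correction = 0.04193 × 2.10 × 847.2 = 74.60 mGal
Simple Bouguer anomaly = 0.20 − (74.60) = -74.40 mGal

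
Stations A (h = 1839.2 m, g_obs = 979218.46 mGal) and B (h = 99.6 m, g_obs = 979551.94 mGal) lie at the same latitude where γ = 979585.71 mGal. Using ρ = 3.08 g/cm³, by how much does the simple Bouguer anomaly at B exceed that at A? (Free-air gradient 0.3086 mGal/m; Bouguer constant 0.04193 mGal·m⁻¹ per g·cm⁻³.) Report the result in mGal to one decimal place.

Δg_SB(A) = 979218.46 − 979585.71 + 0.3086×1839.2 − 0.04193×3.08×1839.2 = -37.20 mGal
Δg_SB(B) = 979551.94 − 979585.71 + 0.3086×99.6 − 0.04193×3.08×99.6 = -15.90 mGal
Difference = -15.90 − (-37.20) = 21.30 mGal

21.3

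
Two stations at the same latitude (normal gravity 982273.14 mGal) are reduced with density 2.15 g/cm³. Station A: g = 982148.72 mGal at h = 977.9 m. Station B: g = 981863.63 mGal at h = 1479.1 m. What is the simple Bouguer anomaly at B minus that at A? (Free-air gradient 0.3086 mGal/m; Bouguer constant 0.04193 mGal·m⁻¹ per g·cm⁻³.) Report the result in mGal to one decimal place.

-175.6

Δg_SB(A) = 982148.72 − 982273.14 + 0.3086×977.9 − 0.04193×2.15×977.9 = 89.20 mGal
Δg_SB(B) = 981863.63 − 982273.14 + 0.3086×1479.1 − 0.04193×2.15×1479.1 = -86.40 mGal
Difference = -86.40 − (89.20) = -175.60 mGal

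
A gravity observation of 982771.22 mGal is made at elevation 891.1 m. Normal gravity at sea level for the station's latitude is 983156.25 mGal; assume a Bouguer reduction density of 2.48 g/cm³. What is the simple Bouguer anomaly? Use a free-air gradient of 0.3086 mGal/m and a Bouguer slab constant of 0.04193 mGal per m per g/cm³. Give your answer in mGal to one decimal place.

Free-air correction = 0.3086 × 891.1 = 274.99 mGal
Free-air anomaly = 982771.22 − 983156.25 + (274.99) = -110.04 mGal
Bouguer slab correction = 0.04193 × 2.48 × 891.1 = 92.66 mGal
Simple Bouguer anomaly = -110.04 − (92.66) = -202.70 mGal

-202.7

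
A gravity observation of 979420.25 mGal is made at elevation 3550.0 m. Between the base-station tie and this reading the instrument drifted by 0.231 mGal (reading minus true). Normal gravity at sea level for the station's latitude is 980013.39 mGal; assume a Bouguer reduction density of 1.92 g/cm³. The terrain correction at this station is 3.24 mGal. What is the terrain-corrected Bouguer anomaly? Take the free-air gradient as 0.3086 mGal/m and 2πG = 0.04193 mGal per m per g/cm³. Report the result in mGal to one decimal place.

219.6

Drift-corrected reading = 979420.25 − (0.231) = 979420.019 mGal
Free-air correction = 0.3086 × 3550.0 = 1095.53 mGal
Free-air anomaly = 979420.019 − 980013.39 + (1095.53) = 502.159 mGal
Bouguer slab correction = 0.04193 × 1.92 × 3550.0 = 285.79 mGal
Simple Bouguer anomaly = 502.159 − (285.79) = 216.369 mGal
Complete Bouguer anomaly = 216.369 + 3.24 = 219.609 mGal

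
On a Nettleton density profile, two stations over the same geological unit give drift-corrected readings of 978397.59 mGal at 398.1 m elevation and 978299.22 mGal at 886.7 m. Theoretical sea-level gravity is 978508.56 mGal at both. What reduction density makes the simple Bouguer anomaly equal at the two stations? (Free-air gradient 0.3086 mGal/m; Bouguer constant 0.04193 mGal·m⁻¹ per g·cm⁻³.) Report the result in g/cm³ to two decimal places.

2.56

Δg_obs = 978299.22 − 978397.59 = -98.37 mGal over Δh = 886.7 − 398.1 = 488.6 m
Equal Bouguer anomalies ⇒ Δg_obs + (0.3086 − 0.04193ρ)·Δh = 0
0.3086 − 0.04193ρ = −Δg_obs/Δh = 0.20133
ρ = (0.3086 − 0.20133) / 0.04193 = 2.56 g/cm³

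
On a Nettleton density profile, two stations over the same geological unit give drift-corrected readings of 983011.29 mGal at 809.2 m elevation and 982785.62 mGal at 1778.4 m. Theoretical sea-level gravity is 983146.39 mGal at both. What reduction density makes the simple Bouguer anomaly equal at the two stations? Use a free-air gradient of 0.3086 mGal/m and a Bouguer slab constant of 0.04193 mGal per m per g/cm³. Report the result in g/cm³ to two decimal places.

1.81

Δg_obs = 982785.62 − 983011.29 = -225.67 mGal over Δh = 1778.4 − 809.2 = 969.2 m
Equal Bouguer anomalies ⇒ Δg_obs + (0.3086 − 0.04193ρ)·Δh = 0
0.3086 − 0.04193ρ = −Δg_obs/Δh = 0.23284
ρ = (0.3086 − 0.23284) / 0.04193 = 1.81 g/cm³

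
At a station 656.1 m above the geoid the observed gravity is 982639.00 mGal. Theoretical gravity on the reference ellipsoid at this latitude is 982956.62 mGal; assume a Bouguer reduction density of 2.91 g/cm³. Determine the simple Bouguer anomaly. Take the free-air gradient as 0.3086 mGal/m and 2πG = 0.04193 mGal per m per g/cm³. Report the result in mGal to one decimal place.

-195.2

Free-air correction = 0.3086 × 656.1 = 202.47 mGal
Free-air anomaly = 982639.00 − 982956.62 + (202.47) = -115.15 mGal
Bouguer slab correction = 0.04193 × 2.91 × 656.1 = 80.05 mGal
Simple Bouguer anomaly = -115.15 − (80.05) = -195.20 mGal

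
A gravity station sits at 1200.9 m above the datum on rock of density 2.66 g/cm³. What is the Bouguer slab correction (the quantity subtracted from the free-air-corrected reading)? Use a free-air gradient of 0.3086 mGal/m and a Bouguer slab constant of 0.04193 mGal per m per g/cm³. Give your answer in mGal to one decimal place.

133.9

Bouguer slab correction = 0.04193 × 2.66 × 1200.9 = 133.9 mGal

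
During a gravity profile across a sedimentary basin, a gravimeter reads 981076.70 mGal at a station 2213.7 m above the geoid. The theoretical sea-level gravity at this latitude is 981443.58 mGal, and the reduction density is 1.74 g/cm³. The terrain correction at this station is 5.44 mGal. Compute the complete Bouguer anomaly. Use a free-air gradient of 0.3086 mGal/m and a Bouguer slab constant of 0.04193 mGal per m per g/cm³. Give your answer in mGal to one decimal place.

Free-air correction = 0.3086 × 2213.7 = 683.15 mGal
Free-air anomaly = 981076.70 − 981443.58 + (683.15) = 316.27 mGal
Bouguer slab correction = 0.04193 × 1.74 × 2213.7 = 161.51 mGal
Simple Bouguer anomaly = 316.27 − (161.51) = 154.76 mGal
Complete Bouguer anomaly = 154.76 + 5.44 = 160.20 mGal

160.2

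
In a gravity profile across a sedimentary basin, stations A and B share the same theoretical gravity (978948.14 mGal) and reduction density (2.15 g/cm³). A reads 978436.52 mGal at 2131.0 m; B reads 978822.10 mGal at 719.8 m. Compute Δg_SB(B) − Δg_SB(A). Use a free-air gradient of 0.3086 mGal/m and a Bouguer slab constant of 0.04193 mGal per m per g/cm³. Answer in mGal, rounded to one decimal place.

Δg_SB(A) = 978436.52 − 978948.14 + 0.3086×2131.0 − 0.04193×2.15×2131.0 = -46.10 mGal
Δg_SB(B) = 978822.10 − 978948.14 + 0.3086×719.8 − 0.04193×2.15×719.8 = 31.20 mGal
Difference = 31.20 − (-46.10) = 77.30 mGal

77.3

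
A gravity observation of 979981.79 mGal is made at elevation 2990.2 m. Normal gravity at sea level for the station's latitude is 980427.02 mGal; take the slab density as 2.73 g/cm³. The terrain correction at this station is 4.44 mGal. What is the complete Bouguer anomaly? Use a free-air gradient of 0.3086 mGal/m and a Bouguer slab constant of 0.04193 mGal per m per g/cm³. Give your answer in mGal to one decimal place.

139.7

Free-air correction = 0.3086 × 2990.2 = 922.78 mGal
Free-air anomaly = 979981.79 − 980427.02 + (922.78) = 477.55 mGal
Bouguer slab correction = 0.04193 × 2.73 × 2990.2 = 342.28 mGal
Simple Bouguer anomaly = 477.55 − (342.28) = 135.27 mGal
Complete Bouguer anomaly = 135.27 + 4.44 = 139.71 mGal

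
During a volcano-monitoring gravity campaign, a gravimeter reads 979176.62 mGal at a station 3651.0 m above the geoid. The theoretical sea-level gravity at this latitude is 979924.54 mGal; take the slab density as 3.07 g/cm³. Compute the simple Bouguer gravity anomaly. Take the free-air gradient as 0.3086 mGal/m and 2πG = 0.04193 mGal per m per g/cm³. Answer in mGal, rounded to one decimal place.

-91.2

Free-air correction = 0.3086 × 3651.0 = 1126.70 mGal
Free-air anomaly = 979176.62 − 979924.54 + (1126.70) = 378.78 mGal
Bouguer slab correction = 0.04193 × 3.07 × 3651.0 = 469.98 mGal
Simple Bouguer anomaly = 378.78 − (469.98) = -91.20 mGal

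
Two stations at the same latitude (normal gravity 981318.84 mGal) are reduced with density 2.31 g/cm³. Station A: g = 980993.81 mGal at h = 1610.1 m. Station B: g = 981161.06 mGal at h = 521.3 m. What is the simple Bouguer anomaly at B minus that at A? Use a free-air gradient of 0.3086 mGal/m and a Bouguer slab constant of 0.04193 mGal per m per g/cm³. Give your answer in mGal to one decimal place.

-63.3

Δg_SB(A) = 980993.81 − 981318.84 + 0.3086×1610.1 − 0.04193×2.31×1610.1 = 15.90 mGal
Δg_SB(B) = 981161.06 − 981318.84 + 0.3086×521.3 − 0.04193×2.31×521.3 = -47.40 mGal
Difference = -47.40 − (15.90) = -63.30 mGal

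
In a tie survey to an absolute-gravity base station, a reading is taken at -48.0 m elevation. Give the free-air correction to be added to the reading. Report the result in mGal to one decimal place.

Free-air correction = 0.3086 × -48.0 = -14.8 mGal

-14.8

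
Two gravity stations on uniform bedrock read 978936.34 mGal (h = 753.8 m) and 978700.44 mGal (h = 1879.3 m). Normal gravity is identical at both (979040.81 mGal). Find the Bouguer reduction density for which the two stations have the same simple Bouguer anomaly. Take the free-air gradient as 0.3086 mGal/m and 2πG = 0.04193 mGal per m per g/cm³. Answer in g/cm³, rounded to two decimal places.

Δg_obs = 978700.44 − 978936.34 = -235.90 mGal over Δh = 1879.3 − 753.8 = 1125.5 m
Equal Bouguer anomalies ⇒ Δg_obs + (0.3086 − 0.04193ρ)·Δh = 0
0.3086 − 0.04193ρ = −Δg_obs/Δh = 0.20960
ρ = (0.3086 − 0.20960) / 0.04193 = 2.36 g/cm³

2.36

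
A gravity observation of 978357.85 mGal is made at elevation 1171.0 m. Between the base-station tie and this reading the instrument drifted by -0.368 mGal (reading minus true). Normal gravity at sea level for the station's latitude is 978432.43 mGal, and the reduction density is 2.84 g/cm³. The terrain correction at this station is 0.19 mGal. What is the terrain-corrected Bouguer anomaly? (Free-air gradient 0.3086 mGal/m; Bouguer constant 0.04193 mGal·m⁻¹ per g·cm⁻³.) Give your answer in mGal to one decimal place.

147.9

Drift-corrected reading = 978357.85 − (-0.368) = 978358.218 mGal
Free-air correction = 0.3086 × 1171.0 = 361.37 mGal
Free-air anomaly = 978358.218 − 978432.43 + (361.37) = 287.158 mGal
Bouguer slab correction = 0.04193 × 2.84 × 1171.0 = 139.44 mGal
Simple Bouguer anomaly = 287.158 − (139.44) = 147.718 mGal
Complete Bouguer anomaly = 147.718 + 0.19 = 147.908 mGal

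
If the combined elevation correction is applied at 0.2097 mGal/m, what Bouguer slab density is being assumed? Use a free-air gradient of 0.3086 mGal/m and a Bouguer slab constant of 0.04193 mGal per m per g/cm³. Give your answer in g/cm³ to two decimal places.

0.2097 = 0.3086 − 0.04193 × ρ
ρ = (0.3086 − 0.2097) / 0.04193 = 2.36 g/cm³

2.36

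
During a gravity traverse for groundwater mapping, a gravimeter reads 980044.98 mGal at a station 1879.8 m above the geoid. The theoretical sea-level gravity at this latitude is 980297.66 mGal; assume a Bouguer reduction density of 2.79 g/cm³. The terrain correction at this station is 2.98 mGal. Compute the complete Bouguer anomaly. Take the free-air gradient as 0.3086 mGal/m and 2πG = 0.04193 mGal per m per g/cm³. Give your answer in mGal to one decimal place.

110.5

Free-air correction = 0.3086 × 1879.8 = 580.11 mGal
Free-air anomaly = 980044.98 − 980297.66 + (580.11) = 327.43 mGal
Bouguer slab correction = 0.04193 × 2.79 × 1879.8 = 219.91 mGal
Simple Bouguer anomaly = 327.43 − (219.91) = 107.52 mGal
Complete Bouguer anomaly = 107.52 + 2.98 = 110.50 mGal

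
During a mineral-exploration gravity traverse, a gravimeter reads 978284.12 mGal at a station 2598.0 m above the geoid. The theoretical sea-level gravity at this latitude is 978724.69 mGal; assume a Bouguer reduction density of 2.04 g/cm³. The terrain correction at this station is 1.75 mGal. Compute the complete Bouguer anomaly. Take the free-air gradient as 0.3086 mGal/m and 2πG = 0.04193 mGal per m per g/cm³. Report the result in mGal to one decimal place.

140.7

Free-air correction = 0.3086 × 2598.0 = 801.74 mGal
Free-air anomaly = 978284.12 − 978724.69 + (801.74) = 361.17 mGal
Bouguer slab correction = 0.04193 × 2.04 × 2598.0 = 222.23 mGal
Simple Bouguer anomaly = 361.17 − (222.23) = 138.94 mGal
Complete Bouguer anomaly = 138.94 + 1.75 = 140.69 mGal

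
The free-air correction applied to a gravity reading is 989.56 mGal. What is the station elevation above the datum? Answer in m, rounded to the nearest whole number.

h = 989.56 / 0.3086 = 3206.61 m

3207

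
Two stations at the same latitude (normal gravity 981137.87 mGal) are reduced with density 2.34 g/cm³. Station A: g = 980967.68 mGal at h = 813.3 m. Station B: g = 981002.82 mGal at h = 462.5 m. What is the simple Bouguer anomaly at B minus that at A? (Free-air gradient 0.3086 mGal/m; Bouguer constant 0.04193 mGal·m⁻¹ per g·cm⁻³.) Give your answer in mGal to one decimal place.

Δg_SB(A) = 980967.68 − 981137.87 + 0.3086×813.3 − 0.04193×2.34×813.3 = 1.00 mGal
Δg_SB(B) = 981002.82 − 981137.87 + 0.3086×462.5 − 0.04193×2.34×462.5 = -37.70 mGal
Difference = -37.70 − (1.00) = -38.70 mGal

-38.7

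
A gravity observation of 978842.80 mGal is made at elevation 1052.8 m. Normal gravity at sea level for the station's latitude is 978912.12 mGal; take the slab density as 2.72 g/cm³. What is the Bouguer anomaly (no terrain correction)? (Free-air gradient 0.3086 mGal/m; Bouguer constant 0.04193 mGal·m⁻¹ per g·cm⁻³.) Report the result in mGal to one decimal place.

Free-air correction = 0.3086 × 1052.8 = 324.89 mGal
Free-air anomaly = 978842.80 − 978912.12 + (324.89) = 255.57 mGal
Bouguer slab correction = 0.04193 × 2.72 × 1052.8 = 120.07 mGal
Simple Bouguer anomaly = 255.57 − (120.07) = 135.50 mGal

135.5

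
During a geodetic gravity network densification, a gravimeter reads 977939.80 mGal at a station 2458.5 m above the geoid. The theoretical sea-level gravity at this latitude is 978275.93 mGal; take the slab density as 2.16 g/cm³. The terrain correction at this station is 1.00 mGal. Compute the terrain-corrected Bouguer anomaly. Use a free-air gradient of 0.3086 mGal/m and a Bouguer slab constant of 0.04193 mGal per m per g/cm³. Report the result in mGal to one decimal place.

200.9

Free-air correction = 0.3086 × 2458.5 = 758.69 mGal
Free-air anomaly = 977939.80 − 978275.93 + (758.69) = 422.56 mGal
Bouguer slab correction = 0.04193 × 2.16 × 2458.5 = 222.66 mGal
Simple Bouguer anomaly = 422.56 − (222.66) = 199.90 mGal
Complete Bouguer anomaly = 199.90 + 1.00 = 200.90 mGal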